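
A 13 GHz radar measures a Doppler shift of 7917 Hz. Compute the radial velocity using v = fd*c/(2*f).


v = 7917 * 3e8 / (2 * 13000000000.0) = 91.4 m/s

91.4 m/s


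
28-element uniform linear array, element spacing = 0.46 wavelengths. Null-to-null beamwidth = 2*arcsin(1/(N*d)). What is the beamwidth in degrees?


1/(N*d) = 1/(28*0.46) = 0.07764
BW = 2*arcsin(0.07764) = 8.9 degrees

8.9 degrees


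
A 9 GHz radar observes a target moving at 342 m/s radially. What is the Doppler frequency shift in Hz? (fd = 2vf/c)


fd = 2 * 342 * 9000000000.0 / 3e8 = 20520.0 Hz

20520.0 Hz


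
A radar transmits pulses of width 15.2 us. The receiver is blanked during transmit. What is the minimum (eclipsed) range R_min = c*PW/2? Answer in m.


R_min = 3e8 * 15.2e-6 / 2 = 2280.0 m

2280.0 m


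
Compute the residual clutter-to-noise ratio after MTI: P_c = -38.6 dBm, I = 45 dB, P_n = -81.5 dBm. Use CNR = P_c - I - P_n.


CNR = -38.6 - 45 - (-81.5) = -2.1 dB

-2.1 dB


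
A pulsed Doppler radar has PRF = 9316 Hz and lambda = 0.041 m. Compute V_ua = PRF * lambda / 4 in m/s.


V_ua = 9316 * 0.041 / 4 = 95.5 m/s

95.5 m/s


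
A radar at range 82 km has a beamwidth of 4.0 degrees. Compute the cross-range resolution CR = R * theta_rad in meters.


BW_rad = 0.06981317
CR = 82000 * 0.06981317 = 5724.7 m

5724.7 m


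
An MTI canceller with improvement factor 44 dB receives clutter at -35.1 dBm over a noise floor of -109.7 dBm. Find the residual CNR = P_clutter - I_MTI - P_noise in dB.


CNR = -35.1 - 44 - (-109.7) = 30.6 dB

30.6 dB


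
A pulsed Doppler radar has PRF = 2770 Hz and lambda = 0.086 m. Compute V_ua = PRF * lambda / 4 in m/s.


V_ua = 2770 * 0.086 / 4 = 59.6 m/s

59.6 m/s


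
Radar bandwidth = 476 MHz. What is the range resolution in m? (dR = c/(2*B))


dR = 3e8 / (2 * 476000000.0) = 0.32 m

0.32 m


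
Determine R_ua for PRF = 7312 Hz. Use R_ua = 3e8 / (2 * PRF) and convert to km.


R_ua = 3e8 / (2 * 7312) = 20514.2 m = 20.5 km

20.5 km


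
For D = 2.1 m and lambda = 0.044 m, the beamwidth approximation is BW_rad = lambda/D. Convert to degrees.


BW_rad = 0.044 / 2.1 = 0.020952
BW_deg = 1.2 degrees

1.2 degrees


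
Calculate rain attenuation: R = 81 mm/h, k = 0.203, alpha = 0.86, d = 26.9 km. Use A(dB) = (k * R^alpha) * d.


gamma = 0.203 * 81^0.86 = 8.887777 dB/km
A = 8.887777 * 26.9 = 239.08 dB

239.08 dB


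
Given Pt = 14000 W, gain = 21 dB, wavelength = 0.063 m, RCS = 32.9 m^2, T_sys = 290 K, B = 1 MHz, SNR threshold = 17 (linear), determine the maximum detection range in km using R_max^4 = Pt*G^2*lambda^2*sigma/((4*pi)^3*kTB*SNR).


G_lin = 10^(21/10) = 125.892541
R^4 = 14000 * 125.892541^2 * 0.063^2 * 32.9 / ((4*pi)^3 * 1.38e-23 * 290 * 1000000.0 * 17)
R^4 = 2.1461e17 m^4
R_max = (2.1461e17)^(1/4) = 21523.5 m = 21.5 km

21.5 km


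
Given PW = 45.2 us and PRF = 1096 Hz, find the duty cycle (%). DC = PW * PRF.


DC = 45.2e-6 * 1096 * 100 = 4.95%

4.95%


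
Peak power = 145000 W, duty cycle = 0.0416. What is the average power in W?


P_avg = 145000 * 0.0416 = 6032.0 W

6032.0 W


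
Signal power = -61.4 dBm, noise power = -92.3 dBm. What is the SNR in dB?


SNR = -61.4 - (-92.3) = 30.9 dB

30.9 dB


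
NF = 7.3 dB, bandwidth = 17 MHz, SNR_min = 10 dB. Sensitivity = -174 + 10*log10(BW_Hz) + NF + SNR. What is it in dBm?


10*log10(17000000.0) = 72.3
S = -174 + 72.3 + 7.3 + 10 = -84.4 dBm

-84.4 dBm


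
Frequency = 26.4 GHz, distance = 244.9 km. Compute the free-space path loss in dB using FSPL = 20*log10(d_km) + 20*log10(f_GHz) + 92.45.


20*log10(244.9) = 47.78
20*log10(26.4) = 28.43
FSPL = 168.7 dB

168.7 dB


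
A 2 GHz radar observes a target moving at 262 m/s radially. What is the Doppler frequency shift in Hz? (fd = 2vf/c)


fd = 2 * 262 * 2000000000.0 / 3e8 = 3493.3 Hz

3493.3 Hz


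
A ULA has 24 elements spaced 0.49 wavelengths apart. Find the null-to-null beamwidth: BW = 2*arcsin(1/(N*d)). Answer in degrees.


1/(N*d) = 1/(24*0.49) = 0.085034
BW = 2*arcsin(0.085034) = 9.8 degrees

9.8 degrees


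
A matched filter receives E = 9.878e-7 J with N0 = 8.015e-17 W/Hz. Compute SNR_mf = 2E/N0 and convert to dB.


SNR_lin = 2 * 9.878e-7 / 8.015e-17 = 2.465e10
SNR_dB = 10*log10(2.465e10) = 103.9 dB

103.9 dB


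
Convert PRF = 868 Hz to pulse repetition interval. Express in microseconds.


PRI = 1/868 = 0.0011520737 s = 1152.1 us

1152.1 us


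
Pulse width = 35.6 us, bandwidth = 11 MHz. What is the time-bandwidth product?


TBP = 35.6 * 11 = 391.6

391.6


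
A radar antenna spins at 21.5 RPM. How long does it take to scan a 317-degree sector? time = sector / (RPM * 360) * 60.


t = 317 / (21.5 * 360) * 60 = 2.46 s

2.46 s


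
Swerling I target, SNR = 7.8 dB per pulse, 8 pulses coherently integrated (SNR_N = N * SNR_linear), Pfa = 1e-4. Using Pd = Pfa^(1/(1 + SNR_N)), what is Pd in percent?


SNR_lin = 10^(7.8/10) = 6.0256
SNR_N = 8 * 6.0256 = 48.2048
1/(1 + SNR_N) = 1/49.2048 = 0.0203232
Pd = (1e-4)^0.0203232 = 0.82929
Pd = 82.9%

82.9%


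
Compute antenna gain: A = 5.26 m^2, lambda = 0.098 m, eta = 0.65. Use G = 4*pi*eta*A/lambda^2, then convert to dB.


G_linear = 4*pi*0.65*5.26/0.098^2 = 4473.6
G_dB = 10*log10(4473.6) = 36.5 dB

36.5 dB


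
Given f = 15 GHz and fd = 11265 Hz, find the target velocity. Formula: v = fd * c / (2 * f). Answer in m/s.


v = 11265 * 3e8 / (2 * 15000000000.0) = 112.7 m/s

112.7 m/s


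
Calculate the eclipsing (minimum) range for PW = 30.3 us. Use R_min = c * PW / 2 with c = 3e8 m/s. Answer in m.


R_min = 3e8 * 30.3e-6 / 2 = 4545.0 m

4545.0 m


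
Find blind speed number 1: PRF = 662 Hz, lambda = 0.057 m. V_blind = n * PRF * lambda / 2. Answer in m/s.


V_blind = 1 * 662 * 0.057 / 2 = 18.9 m/s

18.9 m/s


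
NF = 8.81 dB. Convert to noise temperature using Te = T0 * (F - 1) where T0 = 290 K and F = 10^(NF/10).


NF_lin = 10^(8.81/10) = 7.603263
Te = 290 * (7.603263 - 1) = 1914.9 K

1914.9 K


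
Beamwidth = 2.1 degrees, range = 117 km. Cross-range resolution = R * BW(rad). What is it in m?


BW_rad = 0.036651914
CR = 117000 * 0.036651914 = 4288.3 m

4288.3 m


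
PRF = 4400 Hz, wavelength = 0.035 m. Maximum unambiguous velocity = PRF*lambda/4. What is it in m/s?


V_ua = 4400 * 0.035 / 4 = 38.5 m/s

38.5 m/s


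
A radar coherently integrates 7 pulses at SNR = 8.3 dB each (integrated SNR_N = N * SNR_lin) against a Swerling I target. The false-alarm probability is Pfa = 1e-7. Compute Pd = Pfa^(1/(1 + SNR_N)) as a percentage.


SNR_lin = 10^(8.3/10) = 6.76083
SNR_N = 7 * 6.76083 = 47.32581
1/(1 + SNR_N) = 1/48.32581 = 0.0206929
Pd = (1e-7)^0.0206929 = 0.71639
Pd = 71.6%

71.6%


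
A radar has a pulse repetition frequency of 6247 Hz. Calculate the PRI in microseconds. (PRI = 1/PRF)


PRI = 1/6247 = 0.0001600768 s = 160.1 us

160.1 us


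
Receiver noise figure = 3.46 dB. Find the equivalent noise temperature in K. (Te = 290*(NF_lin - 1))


NF_lin = 10^(3.46/10) = 2.218196
Te = 290 * (2.218196 - 1) = 353.3 K

353.3 K


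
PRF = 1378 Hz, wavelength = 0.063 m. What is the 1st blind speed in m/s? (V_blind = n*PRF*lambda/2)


V_blind = 1 * 1378 * 0.063 / 2 = 43.4 m/s

43.4 m/s


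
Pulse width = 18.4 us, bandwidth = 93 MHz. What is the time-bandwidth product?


TBP = 18.4 * 93 = 1711.2

1711.2


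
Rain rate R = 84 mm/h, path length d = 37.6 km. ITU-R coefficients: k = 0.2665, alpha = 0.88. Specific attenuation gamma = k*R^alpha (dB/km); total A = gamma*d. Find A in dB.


gamma = 0.2665 * 84^0.88 = 13.154156 dB/km
A = 13.154156 * 37.6 = 494.6 dB

494.6 dB


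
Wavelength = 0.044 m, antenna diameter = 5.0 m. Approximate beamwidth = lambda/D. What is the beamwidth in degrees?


BW_rad = 0.044 / 5.0 = 0.0088
BW_deg = 0.5 degrees

0.5 degrees


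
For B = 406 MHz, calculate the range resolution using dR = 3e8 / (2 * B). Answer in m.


dR = 3e8 / (2 * 406000000.0) = 0.37 m

0.37 m


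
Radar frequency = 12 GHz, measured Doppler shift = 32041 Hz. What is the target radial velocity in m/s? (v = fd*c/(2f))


v = 32041 * 3e8 / (2 * 12000000000.0) = 400.5 m/s

400.5 m/s


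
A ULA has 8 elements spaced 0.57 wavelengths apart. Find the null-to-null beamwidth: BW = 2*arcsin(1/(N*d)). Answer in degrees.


1/(N*d) = 1/(8*0.57) = 0.219298
BW = 2*arcsin(0.219298) = 25.3 degrees

25.3 degrees


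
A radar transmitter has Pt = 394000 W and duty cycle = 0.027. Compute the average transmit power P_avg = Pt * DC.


P_avg = 394000 * 0.027 = 10638.0 W

10638.0 W


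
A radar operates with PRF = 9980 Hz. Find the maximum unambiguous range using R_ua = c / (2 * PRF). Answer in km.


R_ua = 3e8 / (2 * 9980) = 15030.1 m = 15.0 km

15.0 km


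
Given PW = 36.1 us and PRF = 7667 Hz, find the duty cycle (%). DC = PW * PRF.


DC = 36.1e-6 * 7667 * 100 = 27.68%

27.68%


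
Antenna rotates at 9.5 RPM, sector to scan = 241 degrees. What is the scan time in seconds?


t = 241 / (9.5 * 360) * 60 = 4.23 s

4.23 s


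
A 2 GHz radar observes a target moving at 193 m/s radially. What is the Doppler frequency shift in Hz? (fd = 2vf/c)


fd = 2 * 193 * 2000000000.0 / 3e8 = 2573.3 Hz

2573.3 Hz


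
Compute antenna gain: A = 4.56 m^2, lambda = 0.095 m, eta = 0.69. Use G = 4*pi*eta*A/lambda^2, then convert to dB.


G_linear = 4*pi*0.69*4.56/0.095^2 = 4381.03
G_dB = 10*log10(4381.03) = 36.4 dB

36.4 dB


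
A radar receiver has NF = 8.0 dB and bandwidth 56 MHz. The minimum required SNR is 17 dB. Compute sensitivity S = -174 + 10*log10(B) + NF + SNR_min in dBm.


10*log10(56000000.0) = 77.48
S = -174 + 77.48 + 8.0 + 17 = -71.5 dBm

-71.5 dBm


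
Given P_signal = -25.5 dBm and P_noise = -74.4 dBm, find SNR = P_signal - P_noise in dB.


SNR = -25.5 - (-74.4) = 48.9 dB

48.9 dB


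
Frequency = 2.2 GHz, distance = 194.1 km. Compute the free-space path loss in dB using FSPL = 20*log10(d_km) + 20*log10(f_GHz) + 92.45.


20*log10(194.1) = 45.76
20*log10(2.2) = 6.85
FSPL = 145.1 dB

145.1 dB


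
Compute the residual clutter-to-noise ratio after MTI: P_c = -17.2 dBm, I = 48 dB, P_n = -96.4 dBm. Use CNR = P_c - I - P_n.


CNR = -17.2 - 48 - (-96.4) = 31.2 dB

31.2 dB


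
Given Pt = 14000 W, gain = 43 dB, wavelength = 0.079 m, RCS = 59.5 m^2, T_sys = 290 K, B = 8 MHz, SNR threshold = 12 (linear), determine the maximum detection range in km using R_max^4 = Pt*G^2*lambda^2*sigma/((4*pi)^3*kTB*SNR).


G_lin = 10^(43/10) = 19952.62315
R^4 = 14000 * 19952.62315^2 * 0.079^2 * 59.5 / ((4*pi)^3 * 1.38e-23 * 290 * 8000000.0 * 12)
R^4 = 2.7147e21 m^4
R_max = (2.7147e21)^(1/4) = 228260.3 m = 228.3 km

228.3 km


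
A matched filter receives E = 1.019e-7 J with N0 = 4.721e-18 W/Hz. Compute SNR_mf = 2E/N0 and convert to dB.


SNR_lin = 2 * 1.019e-7 / 4.721e-18 = 4.317e10
SNR_dB = 10*log10(4.317e10) = 106.4 dB

106.4 dB


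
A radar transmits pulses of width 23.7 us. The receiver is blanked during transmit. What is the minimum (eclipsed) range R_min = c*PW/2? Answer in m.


R_min = 3e8 * 23.7e-6 / 2 = 3555.0 m

3555.0 m


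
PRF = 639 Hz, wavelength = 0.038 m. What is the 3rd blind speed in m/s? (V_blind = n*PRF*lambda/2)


V_blind = 3 * 639 * 0.038 / 2 = 36.4 m/s

36.4 m/s


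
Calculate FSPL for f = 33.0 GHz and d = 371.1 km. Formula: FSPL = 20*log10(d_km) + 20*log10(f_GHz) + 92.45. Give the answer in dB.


20*log10(371.1) = 51.39
20*log10(33.0) = 30.37
FSPL = 174.2 dB

174.2 dB


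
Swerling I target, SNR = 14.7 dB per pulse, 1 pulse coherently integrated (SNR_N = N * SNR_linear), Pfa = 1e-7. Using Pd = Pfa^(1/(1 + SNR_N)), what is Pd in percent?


SNR_lin = 10^(14.7/10) = 29.51209
SNR_N = 1 * 29.51209 = 29.51209
1/(1 + SNR_N) = 1/30.51209 = 0.0327739
Pd = (1e-7)^0.0327739 = 0.58963
Pd = 59.0%

59.0%


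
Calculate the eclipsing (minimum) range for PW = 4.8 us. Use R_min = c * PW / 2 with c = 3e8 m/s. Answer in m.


R_min = 3e8 * 4.8e-6 / 2 = 720.0 m

720.0 m


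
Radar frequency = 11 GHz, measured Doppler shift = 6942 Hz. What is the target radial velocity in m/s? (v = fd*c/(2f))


v = 6942 * 3e8 / (2 * 11000000000.0) = 94.7 m/s

94.7 m/s


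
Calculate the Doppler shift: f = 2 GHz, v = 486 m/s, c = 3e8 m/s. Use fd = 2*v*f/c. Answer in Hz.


fd = 2 * 486 * 2000000000.0 / 3e8 = 6480.0 Hz

6480.0 Hz


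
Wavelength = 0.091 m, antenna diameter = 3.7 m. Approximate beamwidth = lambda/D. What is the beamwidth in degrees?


BW_rad = 0.091 / 3.7 = 0.024595
BW_deg = 1.41 degrees

1.41 degrees


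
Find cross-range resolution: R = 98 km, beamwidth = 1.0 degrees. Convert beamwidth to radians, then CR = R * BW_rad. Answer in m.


BW_rad = 0.017453293
CR = 98000 * 0.017453293 = 1710.4 m

1710.4 m


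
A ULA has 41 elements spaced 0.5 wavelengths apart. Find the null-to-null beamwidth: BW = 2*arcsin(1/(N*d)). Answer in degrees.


1/(N*d) = 1/(41*0.5) = 0.04878
BW = 2*arcsin(0.04878) = 5.6 degrees

5.6 degrees


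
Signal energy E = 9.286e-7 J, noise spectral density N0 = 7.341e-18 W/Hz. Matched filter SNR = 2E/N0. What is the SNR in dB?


SNR_lin = 2 * 9.286e-7 / 7.341e-18 = 2.53e11
SNR_dB = 10*log10(2.53e11) = 114.0 dB

114.0 dB


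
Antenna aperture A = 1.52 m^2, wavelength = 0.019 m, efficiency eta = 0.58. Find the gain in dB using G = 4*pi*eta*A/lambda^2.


G_linear = 4*pi*0.58*1.52/0.019^2 = 30688.4
G_dB = 10*log10(30688.4) = 44.9 dB

44.9 dB


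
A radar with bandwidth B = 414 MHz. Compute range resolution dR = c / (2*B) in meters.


dR = 3e8 / (2 * 414000000.0) = 0.36 m

0.36 m


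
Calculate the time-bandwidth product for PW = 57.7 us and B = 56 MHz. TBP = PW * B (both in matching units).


TBP = 57.7 * 56 = 3231.2

3231.2


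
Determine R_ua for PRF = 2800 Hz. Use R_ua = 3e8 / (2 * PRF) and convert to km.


R_ua = 3e8 / (2 * 2800) = 53571.4 m = 53.6 km

53.6 km


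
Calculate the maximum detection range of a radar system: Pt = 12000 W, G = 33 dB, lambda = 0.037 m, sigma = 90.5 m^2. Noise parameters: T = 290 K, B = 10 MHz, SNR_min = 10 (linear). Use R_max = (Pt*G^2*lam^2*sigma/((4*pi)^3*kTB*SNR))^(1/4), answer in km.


G_lin = 10^(33/10) = 1995.262315
R^4 = 12000 * 1995.262315^2 * 0.037^2 * 90.5 / ((4*pi)^3 * 1.38e-23 * 290 * 10000000.0 * 10)
R^4 = 7.45292e18 m^4
R_max = (7.45292e18)^(1/4) = 52249.4 m = 52.2 km

52.2 km


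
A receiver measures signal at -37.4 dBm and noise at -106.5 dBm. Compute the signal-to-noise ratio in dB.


SNR = -37.4 - (-106.5) = 69.1 dB

69.1 dB


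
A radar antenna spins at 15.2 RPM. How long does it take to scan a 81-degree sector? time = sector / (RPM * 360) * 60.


t = 81 / (15.2 * 360) * 60 = 0.89 s

0.89 s


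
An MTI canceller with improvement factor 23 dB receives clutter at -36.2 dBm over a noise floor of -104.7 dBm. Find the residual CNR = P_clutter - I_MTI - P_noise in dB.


CNR = -36.2 - 23 - (-104.7) = 45.5 dB

45.5 dB


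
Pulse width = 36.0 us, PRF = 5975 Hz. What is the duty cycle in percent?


DC = 36.0e-6 * 5975 * 100 = 21.51%

21.51%


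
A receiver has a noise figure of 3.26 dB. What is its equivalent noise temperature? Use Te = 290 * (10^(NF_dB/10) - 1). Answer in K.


NF_lin = 10^(3.26/10) = 2.118361
Te = 290 * (2.118361 - 1) = 324.3 K

324.3 K


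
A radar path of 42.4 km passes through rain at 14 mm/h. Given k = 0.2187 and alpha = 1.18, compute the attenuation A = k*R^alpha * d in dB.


gamma = 0.2187 * 14^1.18 = 4.923567 dB/km
A = 4.923567 * 42.4 = 208.76 dB

208.76 dB


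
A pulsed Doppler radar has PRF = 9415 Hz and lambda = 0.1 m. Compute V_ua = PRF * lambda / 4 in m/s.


V_ua = 9415 * 0.1 / 4 = 235.4 m/s

235.4 m/s


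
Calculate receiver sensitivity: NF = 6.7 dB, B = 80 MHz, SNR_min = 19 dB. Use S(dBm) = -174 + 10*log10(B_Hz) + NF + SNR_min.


10*log10(80000000.0) = 79.03
S = -174 + 79.03 + 6.7 + 19 = -69.3 dBm

-69.3 dBm


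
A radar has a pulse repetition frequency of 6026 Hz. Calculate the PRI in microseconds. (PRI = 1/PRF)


PRI = 1/6026 = 0.0001659476 s = 165.9 us

165.9 us


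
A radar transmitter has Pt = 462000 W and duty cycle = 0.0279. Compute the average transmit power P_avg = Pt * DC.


P_avg = 462000 * 0.0279 = 12889.8 W

12889.8 W


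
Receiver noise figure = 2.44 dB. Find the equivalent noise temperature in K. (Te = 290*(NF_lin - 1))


NF_lin = 10^(2.44/10) = 1.753881
Te = 290 * (1.753881 - 1) = 218.6 K

218.6 K


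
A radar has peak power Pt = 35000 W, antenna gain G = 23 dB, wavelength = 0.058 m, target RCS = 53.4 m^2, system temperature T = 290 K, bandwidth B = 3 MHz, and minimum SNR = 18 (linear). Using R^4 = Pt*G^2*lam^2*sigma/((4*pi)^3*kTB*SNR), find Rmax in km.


G_lin = 10^(23/10) = 199.526231
R^4 = 35000 * 199.526231^2 * 0.058^2 * 53.4 / ((4*pi)^3 * 1.38e-23 * 290 * 3000000.0 * 18)
R^4 = 5.83667e17 m^4
R_max = (5.83667e17)^(1/4) = 27640.2 m = 27.6 km

27.6 km


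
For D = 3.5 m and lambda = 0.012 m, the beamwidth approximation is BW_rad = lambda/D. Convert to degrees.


BW_rad = 0.012 / 3.5 = 0.003429
BW_deg = 0.2 degrees

0.2 degrees


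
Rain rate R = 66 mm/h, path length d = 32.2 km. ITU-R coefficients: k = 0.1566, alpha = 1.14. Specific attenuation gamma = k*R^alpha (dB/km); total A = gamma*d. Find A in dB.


gamma = 0.1566 * 66^1.14 = 18.581118 dB/km
A = 18.581118 * 32.2 = 598.31 dB

598.31 dB


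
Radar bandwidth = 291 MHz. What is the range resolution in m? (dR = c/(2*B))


dR = 3e8 / (2 * 291000000.0) = 0.52 m

0.52 m


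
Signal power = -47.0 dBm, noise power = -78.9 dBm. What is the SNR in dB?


SNR = -47.0 - (-78.9) = 31.9 dB

31.9 dB


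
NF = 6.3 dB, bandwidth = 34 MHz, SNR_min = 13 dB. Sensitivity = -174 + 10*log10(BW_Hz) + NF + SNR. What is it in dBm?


10*log10(34000000.0) = 75.31
S = -174 + 75.31 + 6.3 + 13 = -79.4 dBm

-79.4 dBm


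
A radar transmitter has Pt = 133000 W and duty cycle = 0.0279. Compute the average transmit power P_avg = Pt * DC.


P_avg = 133000 * 0.0279 = 3710.7 W

3710.7 W


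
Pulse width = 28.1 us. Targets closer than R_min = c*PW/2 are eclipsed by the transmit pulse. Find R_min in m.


R_min = 3e8 * 28.1e-6 / 2 = 4215.0 m

4215.0 m


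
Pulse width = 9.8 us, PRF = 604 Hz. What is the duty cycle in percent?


DC = 9.8e-6 * 604 * 100 = 0.59%

0.59%


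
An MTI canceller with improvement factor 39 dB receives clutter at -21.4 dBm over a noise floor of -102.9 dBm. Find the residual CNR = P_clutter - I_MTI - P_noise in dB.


CNR = -21.4 - 39 - (-102.9) = 42.5 dB

42.5 dB


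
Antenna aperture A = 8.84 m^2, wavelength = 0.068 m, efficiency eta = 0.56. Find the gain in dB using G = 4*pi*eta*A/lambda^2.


G_linear = 4*pi*0.56*8.84/0.068^2 = 13453.41
G_dB = 10*log10(13453.41) = 41.3 dB

41.3 dB


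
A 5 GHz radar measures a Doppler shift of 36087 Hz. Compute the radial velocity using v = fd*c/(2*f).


v = 36087 * 3e8 / (2 * 5000000000.0) = 1082.6 m/s

1082.6 m/s


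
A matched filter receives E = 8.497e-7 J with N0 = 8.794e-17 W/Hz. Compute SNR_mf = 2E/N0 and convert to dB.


SNR_lin = 2 * 8.497e-7 / 8.794e-17 = 1.932e10
SNR_dB = 10*log10(1.932e10) = 102.9 dB

102.9 dB


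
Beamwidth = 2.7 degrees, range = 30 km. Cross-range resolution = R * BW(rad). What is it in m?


BW_rad = 0.04712389
CR = 30000 * 0.04712389 = 1413.7 m

1413.7 m


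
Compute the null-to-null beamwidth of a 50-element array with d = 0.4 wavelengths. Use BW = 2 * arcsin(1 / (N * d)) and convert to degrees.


1/(N*d) = 1/(50*0.4) = 0.05
BW = 2*arcsin(0.05) = 5.7 degrees

5.7 degrees


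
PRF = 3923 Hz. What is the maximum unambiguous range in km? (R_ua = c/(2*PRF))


R_ua = 3e8 / (2 * 3923) = 38236.0 m = 38.2 km

38.2 km


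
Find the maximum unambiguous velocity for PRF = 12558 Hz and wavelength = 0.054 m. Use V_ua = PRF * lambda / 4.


V_ua = 12558 * 0.054 / 4 = 169.5 m/s

169.5 m/s


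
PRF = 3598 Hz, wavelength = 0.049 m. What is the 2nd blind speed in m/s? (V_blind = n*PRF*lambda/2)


V_blind = 2 * 3598 * 0.049 / 2 = 176.3 m/s

176.3 m/s


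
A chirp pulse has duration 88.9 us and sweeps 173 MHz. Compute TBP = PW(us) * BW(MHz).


TBP = 88.9 * 173 = 15379.7

15379.7


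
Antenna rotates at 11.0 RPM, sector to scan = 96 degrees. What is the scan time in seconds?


t = 96 / (11.0 * 360) * 60 = 1.45 s

1.45 s


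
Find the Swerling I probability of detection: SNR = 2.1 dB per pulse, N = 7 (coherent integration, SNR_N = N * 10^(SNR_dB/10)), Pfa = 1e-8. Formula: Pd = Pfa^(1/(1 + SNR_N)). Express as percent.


SNR_lin = 10^(2.1/10) = 1.62181
SNR_N = 7 * 1.62181 = 11.35267
1/(1 + SNR_N) = 1/12.35267 = 0.0809542
Pd = (1e-8)^0.0809542 = 0.2251
Pd = 22.5%

22.5%


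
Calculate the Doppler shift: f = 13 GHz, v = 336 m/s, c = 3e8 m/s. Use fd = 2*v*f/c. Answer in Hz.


fd = 2 * 336 * 13000000000.0 / 3e8 = 29120.0 Hz

29120.0 Hz


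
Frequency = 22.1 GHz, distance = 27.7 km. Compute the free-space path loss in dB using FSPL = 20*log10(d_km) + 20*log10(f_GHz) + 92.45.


20*log10(27.7) = 28.85
20*log10(22.1) = 26.89
FSPL = 148.2 dB

148.2 dB


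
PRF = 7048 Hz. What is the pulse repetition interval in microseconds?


PRI = 1/7048 = 0.0001418842 s = 141.9 us

141.9 us


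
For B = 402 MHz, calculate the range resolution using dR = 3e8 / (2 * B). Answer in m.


dR = 3e8 / (2 * 402000000.0) = 0.37 m

0.37 m


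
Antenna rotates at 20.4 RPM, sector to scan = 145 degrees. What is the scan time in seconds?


t = 145 / (20.4 * 360) * 60 = 1.18 s

1.18 s


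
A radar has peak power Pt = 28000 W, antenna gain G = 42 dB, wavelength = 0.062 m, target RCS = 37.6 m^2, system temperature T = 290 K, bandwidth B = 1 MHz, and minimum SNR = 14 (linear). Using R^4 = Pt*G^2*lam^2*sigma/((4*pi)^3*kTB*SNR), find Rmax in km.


G_lin = 10^(42/10) = 15848.931925
R^4 = 28000 * 15848.931925^2 * 0.062^2 * 37.6 / ((4*pi)^3 * 1.38e-23 * 290 * 1000000.0 * 14)
R^4 = 9.14312e21 m^4
R_max = (9.14312e21)^(1/4) = 309224.3 m = 309.2 km

309.2 km


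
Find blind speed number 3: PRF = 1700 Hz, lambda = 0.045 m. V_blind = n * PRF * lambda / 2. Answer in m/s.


V_blind = 3 * 1700 * 0.045 / 2 = 114.8 m/s

114.8 m/s


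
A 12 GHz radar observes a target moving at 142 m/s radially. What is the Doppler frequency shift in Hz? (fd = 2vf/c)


fd = 2 * 142 * 12000000000.0 / 3e8 = 11360.0 Hz

11360.0 Hz


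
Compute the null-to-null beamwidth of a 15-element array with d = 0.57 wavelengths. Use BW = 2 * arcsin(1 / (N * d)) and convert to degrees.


1/(N*d) = 1/(15*0.57) = 0.116959
BW = 2*arcsin(0.116959) = 13.4 degrees

13.4 degrees


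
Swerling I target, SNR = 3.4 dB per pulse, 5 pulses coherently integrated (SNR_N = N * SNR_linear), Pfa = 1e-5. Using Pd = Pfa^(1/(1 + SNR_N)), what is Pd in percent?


SNR_lin = 10^(3.4/10) = 2.18776
SNR_N = 5 * 2.18776 = 10.9388
1/(1 + SNR_N) = 1/11.9388 = 0.0837605
Pd = (1e-5)^0.0837605 = 0.38124
Pd = 38.1%

38.1%


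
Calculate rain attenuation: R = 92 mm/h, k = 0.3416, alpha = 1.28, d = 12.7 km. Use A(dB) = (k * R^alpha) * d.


gamma = 0.3416 * 92^1.28 = 111.472125 dB/km
A = 111.472125 * 12.7 = 1415.7 dB

1415.7 dB


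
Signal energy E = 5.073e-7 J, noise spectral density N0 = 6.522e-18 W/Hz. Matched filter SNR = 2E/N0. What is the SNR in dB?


SNR_lin = 2 * 5.073e-7 / 6.522e-18 = 1.556e11
SNR_dB = 10*log10(1.556e11) = 111.9 dB

111.9 dB


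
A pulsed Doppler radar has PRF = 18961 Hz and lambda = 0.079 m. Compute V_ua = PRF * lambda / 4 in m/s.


V_ua = 18961 * 0.079 / 4 = 374.5 m/s

374.5 m/s


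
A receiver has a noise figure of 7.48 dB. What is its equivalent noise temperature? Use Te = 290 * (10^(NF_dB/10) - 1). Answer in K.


NF_lin = 10^(7.48/10) = 5.597576
Te = 290 * (5.597576 - 1) = 1333.3 K

1333.3 K


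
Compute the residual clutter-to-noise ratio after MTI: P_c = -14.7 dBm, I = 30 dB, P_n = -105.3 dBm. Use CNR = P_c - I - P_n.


CNR = -14.7 - 30 - (-105.3) = 60.6 dB

60.6 dB


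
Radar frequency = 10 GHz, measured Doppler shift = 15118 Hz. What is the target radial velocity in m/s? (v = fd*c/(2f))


v = 15118 * 3e8 / (2 * 10000000000.0) = 226.8 m/s

226.8 m/s


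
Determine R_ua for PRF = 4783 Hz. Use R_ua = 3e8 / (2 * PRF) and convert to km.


R_ua = 3e8 / (2 * 4783) = 31361.1 m = 31.4 km

31.4 km


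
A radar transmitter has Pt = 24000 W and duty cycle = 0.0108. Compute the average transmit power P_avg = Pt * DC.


P_avg = 24000 * 0.0108 = 259.2 W

259.2 W


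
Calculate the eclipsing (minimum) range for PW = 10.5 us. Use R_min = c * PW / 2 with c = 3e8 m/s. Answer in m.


R_min = 3e8 * 10.5e-6 / 2 = 1575.0 m

1575.0 m


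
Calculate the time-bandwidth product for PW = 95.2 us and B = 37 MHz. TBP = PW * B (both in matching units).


TBP = 95.2 * 37 = 3522.4

3522.4


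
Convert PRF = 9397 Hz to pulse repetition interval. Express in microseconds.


PRI = 1/9397 = 0.0001064169 s = 106.4 us

106.4 us


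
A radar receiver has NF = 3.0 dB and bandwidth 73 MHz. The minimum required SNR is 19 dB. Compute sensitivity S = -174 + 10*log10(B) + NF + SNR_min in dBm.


10*log10(73000000.0) = 78.63
S = -174 + 78.63 + 3.0 + 19 = -73.4 dBm

-73.4 dBm


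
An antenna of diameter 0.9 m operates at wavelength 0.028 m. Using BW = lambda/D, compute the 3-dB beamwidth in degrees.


BW_rad = 0.028 / 0.9 = 0.031111
BW_deg = 1.78 degrees

1.78 degrees


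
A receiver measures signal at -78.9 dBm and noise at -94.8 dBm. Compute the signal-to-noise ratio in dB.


SNR = -78.9 - (-94.8) = 15.9 dB

15.9 dB


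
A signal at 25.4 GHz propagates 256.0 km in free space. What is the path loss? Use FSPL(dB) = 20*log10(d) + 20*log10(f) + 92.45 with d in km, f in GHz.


20*log10(256.0) = 48.16
20*log10(25.4) = 28.1
FSPL = 168.7 dB

168.7 dB


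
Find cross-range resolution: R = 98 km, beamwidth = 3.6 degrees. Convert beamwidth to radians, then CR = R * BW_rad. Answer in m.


BW_rad = 0.062831853
CR = 98000 * 0.062831853 = 6157.5 m

6157.5 m


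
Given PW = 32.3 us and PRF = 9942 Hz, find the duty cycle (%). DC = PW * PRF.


DC = 32.3e-6 * 9942 * 100 = 32.11%

32.11%


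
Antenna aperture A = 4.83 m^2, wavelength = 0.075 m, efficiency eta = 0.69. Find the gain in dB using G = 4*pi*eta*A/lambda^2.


G_linear = 4*pi*0.69*4.83/0.075^2 = 7445.32
G_dB = 10*log10(7445.32) = 38.7 dB

38.7 dB


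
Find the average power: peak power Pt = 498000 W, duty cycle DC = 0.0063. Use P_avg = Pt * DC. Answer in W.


P_avg = 498000 * 0.0063 = 3137.4 W

3137.4 W


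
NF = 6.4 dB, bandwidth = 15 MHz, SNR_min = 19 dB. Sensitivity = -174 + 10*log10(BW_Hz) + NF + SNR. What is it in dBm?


10*log10(15000000.0) = 71.76
S = -174 + 71.76 + 6.4 + 19 = -76.8 dBm

-76.8 dBm


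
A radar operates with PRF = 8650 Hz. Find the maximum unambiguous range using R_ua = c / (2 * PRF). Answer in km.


R_ua = 3e8 / (2 * 8650) = 17341.0 m = 17.3 km

17.3 km


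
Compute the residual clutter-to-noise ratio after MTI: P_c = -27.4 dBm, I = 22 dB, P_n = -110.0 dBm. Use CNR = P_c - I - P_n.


CNR = -27.4 - 22 - (-110.0) = 60.6 dB

60.6 dB


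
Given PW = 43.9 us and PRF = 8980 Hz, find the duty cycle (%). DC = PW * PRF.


DC = 43.9e-6 * 8980 * 100 = 39.42%

39.42%


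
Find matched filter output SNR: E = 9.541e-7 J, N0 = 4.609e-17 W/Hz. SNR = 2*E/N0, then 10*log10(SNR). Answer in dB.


SNR_lin = 2 * 9.541e-7 / 4.609e-17 = 4.14e10
SNR_dB = 10*log10(4.14e10) = 106.2 dB

106.2 dB


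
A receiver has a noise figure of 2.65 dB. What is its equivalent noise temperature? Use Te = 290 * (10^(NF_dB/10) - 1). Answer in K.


NF_lin = 10^(2.65/10) = 1.840772
Te = 290 * (1.840772 - 1) = 243.8 K

243.8 K


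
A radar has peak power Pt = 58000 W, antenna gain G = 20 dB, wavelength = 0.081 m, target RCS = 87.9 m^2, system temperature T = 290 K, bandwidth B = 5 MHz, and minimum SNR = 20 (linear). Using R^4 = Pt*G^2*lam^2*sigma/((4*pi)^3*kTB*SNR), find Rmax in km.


G_lin = 10^(20/10) = 100.0
R^4 = 58000 * 100.0^2 * 0.081^2 * 87.9 / ((4*pi)^3 * 1.38e-23 * 290 * 5000000.0 * 20)
R^4 = 4.21192e17 m^4
R_max = (4.21192e17)^(1/4) = 25475.3 m = 25.5 km

25.5 km


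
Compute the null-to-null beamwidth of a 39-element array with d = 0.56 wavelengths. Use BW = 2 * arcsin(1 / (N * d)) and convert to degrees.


1/(N*d) = 1/(39*0.56) = 0.045788
BW = 2*arcsin(0.045788) = 5.2 degrees

5.2 degrees


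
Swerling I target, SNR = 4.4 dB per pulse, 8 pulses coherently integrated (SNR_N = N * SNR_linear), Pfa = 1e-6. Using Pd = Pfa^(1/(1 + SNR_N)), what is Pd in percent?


SNR_lin = 10^(4.4/10) = 2.75423
SNR_N = 8 * 2.75423 = 22.03384
1/(1 + SNR_N) = 1/23.03384 = 0.0434144
Pd = (1e-6)^0.0434144 = 0.54893
Pd = 54.9%

54.9%


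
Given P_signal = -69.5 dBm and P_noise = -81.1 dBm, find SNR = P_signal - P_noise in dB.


SNR = -69.5 - (-81.1) = 11.6 dB

11.6 dB


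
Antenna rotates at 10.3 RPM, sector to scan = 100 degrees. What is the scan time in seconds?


t = 100 / (10.3 * 360) * 60 = 1.62 s

1.62 s


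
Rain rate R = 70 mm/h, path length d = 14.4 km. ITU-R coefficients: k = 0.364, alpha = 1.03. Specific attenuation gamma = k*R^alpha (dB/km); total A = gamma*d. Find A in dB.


gamma = 0.364 * 70^1.03 = 28.943588 dB/km
A = 28.943588 * 14.4 = 416.79 dB

416.79 dB


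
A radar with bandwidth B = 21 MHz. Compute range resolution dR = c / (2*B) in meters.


dR = 3e8 / (2 * 21000000.0) = 7.14 m

7.14 m


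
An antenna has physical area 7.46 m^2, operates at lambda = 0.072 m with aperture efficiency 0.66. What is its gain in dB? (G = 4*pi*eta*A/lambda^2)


G_linear = 4*pi*0.66*7.46/0.072^2 = 11935.14
G_dB = 10*log10(11935.14) = 40.8 dB

40.8 dB


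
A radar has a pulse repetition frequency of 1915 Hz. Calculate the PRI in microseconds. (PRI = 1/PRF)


PRI = 1/1915 = 0.0005221932 s = 522.2 us

522.2 us


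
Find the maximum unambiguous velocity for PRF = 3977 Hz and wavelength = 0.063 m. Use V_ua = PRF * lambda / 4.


V_ua = 3977 * 0.063 / 4 = 62.6 m/s

62.6 m/s


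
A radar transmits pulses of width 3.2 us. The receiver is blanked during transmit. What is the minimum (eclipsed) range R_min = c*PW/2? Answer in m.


R_min = 3e8 * 3.2e-6 / 2 = 480.0 m

480.0 m


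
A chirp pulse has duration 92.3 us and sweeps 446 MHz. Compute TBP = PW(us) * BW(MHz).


TBP = 92.3 * 446 = 41165.8

41165.8


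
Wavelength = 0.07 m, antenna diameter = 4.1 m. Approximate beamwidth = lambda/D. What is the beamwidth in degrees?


BW_rad = 0.07 / 4.1 = 0.017073
BW_deg = 0.98 degrees

0.98 degrees


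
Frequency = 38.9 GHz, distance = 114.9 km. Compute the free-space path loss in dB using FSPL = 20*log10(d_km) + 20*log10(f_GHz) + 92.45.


20*log10(114.9) = 41.21
20*log10(38.9) = 31.8
FSPL = 165.5 dB

165.5 dB


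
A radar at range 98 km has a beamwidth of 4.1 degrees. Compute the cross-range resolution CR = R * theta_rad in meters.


BW_rad = 0.071558499
CR = 98000 * 0.071558499 = 7012.7 m

7012.7 m


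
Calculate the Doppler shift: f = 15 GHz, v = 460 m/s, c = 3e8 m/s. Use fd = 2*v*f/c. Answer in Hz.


fd = 2 * 460 * 15000000000.0 / 3e8 = 46000.0 Hz

46000.0 Hz


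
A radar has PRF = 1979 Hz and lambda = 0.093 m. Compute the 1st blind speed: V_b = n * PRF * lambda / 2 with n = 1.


V_blind = 1 * 1979 * 0.093 / 2 = 92.0 m/s

92.0 m/s


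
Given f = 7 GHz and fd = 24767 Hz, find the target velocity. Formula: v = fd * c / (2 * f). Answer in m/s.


v = 24767 * 3e8 / (2 * 7000000000.0) = 530.7 m/s

530.7 m/s


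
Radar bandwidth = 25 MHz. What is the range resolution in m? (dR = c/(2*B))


dR = 3e8 / (2 * 25000000.0) = 6.0 m

6.0 m


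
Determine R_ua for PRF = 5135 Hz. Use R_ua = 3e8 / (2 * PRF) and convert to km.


R_ua = 3e8 / (2 * 5135) = 29211.3 m = 29.2 km

29.2 km


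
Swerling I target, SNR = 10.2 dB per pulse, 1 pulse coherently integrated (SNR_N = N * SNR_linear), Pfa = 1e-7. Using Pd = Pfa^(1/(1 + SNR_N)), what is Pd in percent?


SNR_lin = 10^(10.2/10) = 10.47129
SNR_N = 1 * 10.47129 = 10.47129
1/(1 + SNR_N) = 1/11.47129 = 0.0871742
Pd = (1e-7)^0.0871742 = 0.24535
Pd = 24.5%

24.5%


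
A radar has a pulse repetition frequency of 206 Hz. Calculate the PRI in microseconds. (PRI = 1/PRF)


PRI = 1/206 = 0.0048543689 s = 4854.4 us

4854.4 us


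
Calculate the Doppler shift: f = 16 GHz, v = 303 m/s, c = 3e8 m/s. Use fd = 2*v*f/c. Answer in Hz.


fd = 2 * 303 * 16000000000.0 / 3e8 = 32320.0 Hz

32320.0 Hz


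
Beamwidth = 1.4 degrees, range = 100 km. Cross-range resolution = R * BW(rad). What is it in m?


BW_rad = 0.02443461
CR = 100000 * 0.02443461 = 2443.5 m

2443.5 m


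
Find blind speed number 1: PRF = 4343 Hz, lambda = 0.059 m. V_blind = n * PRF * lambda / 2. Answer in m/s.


V_blind = 1 * 4343 * 0.059 / 2 = 128.1 m/s

128.1 m/s


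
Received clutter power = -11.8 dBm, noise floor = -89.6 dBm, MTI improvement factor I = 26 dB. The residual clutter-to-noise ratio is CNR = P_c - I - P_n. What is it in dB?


CNR = -11.8 - 26 - (-89.6) = 51.8 dB

51.8 dB


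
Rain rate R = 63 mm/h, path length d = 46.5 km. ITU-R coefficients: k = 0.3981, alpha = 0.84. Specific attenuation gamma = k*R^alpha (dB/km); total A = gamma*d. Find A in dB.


gamma = 0.3981 * 63^0.84 = 12.925229 dB/km
A = 12.925229 * 46.5 = 601.02 dB

601.02 dB


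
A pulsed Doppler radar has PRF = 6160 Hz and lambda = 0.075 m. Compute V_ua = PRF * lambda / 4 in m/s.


V_ua = 6160 * 0.075 / 4 = 115.5 m/s

115.5 m/s


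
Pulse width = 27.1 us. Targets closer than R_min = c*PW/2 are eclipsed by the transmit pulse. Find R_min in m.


R_min = 3e8 * 27.1e-6 / 2 = 4065.0 m

4065.0 m


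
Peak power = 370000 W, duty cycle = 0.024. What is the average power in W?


P_avg = 370000 * 0.024 = 8880.0 W

8880.0 W


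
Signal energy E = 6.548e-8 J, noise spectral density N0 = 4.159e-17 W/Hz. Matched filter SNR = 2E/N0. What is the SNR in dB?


SNR_lin = 2 * 6.548e-8 / 4.159e-17 = 3.149e9
SNR_dB = 10*log10(3.149e9) = 95.0 dB

95.0 dB


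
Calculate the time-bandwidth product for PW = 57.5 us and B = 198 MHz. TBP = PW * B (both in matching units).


TBP = 57.5 * 198 = 11385.0

11385.0


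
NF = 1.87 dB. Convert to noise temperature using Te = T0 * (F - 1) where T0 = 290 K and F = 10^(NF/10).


NF_lin = 10^(1.87/10) = 1.538155
Te = 290 * (1.538155 - 1) = 156.1 K

156.1 K


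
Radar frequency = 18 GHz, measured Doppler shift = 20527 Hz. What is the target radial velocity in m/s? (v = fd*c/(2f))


v = 20527 * 3e8 / (2 * 18000000000.0) = 171.1 m/s

171.1 m/s


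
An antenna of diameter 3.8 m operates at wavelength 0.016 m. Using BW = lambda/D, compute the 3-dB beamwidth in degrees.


BW_rad = 0.016 / 3.8 = 0.004211
BW_deg = 0.24 degrees

0.24 degrees


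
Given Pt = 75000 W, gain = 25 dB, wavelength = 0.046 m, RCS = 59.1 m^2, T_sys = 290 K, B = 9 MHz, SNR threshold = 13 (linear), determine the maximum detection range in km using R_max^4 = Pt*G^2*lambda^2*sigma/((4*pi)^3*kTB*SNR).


G_lin = 10^(25/10) = 316.227766
R^4 = 75000 * 316.227766^2 * 0.046^2 * 59.1 / ((4*pi)^3 * 1.38e-23 * 290 * 9000000.0 * 13)
R^4 = 1.00942e18 m^4
R_max = (1.00942e18)^(1/4) = 31697.0 m = 31.7 km

31.7 km


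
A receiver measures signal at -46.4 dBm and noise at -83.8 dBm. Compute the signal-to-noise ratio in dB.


SNR = -46.4 - (-83.8) = 37.4 dB

37.4 dB


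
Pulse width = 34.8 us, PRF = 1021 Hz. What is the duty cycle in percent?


DC = 34.8e-6 * 1021 * 100 = 3.55%

3.55%


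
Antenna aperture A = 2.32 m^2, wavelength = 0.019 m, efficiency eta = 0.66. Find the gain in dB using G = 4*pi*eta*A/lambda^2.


G_linear = 4*pi*0.66*2.32/0.019^2 = 53300.9
G_dB = 10*log10(53300.9) = 47.3 dB

47.3 dB


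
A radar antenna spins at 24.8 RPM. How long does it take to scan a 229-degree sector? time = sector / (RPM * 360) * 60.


t = 229 / (24.8 * 360) * 60 = 1.54 s

1.54 s


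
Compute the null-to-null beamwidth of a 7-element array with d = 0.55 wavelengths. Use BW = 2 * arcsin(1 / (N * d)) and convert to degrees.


1/(N*d) = 1/(7*0.55) = 0.25974
BW = 2*arcsin(0.25974) = 30.1 degrees

30.1 degrees


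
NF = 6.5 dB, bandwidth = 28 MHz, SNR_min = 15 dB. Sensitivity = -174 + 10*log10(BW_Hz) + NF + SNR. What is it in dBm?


10*log10(28000000.0) = 74.47
S = -174 + 74.47 + 6.5 + 15 = -78.0 dBm

-78.0 dBm


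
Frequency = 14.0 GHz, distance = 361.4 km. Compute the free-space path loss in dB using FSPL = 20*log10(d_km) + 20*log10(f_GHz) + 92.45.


20*log10(361.4) = 51.16
20*log10(14.0) = 22.92
FSPL = 166.5 dB

166.5 dB


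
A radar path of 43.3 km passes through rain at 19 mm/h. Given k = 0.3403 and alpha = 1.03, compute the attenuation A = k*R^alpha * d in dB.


gamma = 0.3403 * 19^1.03 = 7.06282 dB/km
A = 7.06282 * 43.3 = 305.82 dB

305.82 dB


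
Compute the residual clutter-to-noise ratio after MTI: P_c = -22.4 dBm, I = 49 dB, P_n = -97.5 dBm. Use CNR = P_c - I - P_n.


CNR = -22.4 - 49 - (-97.5) = 26.1 dB

26.1 dB


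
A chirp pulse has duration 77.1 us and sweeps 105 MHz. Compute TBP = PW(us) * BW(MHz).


TBP = 77.1 * 105 = 8095.5

8095.5


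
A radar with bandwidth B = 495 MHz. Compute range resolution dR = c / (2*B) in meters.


dR = 3e8 / (2 * 495000000.0) = 0.3 m

0.3 m


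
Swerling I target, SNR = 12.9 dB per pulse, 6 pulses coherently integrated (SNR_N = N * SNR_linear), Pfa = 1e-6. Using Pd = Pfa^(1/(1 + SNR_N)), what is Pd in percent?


SNR_lin = 10^(12.9/10) = 19.49845
SNR_N = 6 * 19.49845 = 116.9907
1/(1 + SNR_N) = 1/117.9907 = 0.0084752
Pd = (1e-6)^0.0084752 = 0.88951
Pd = 89.0%

89.0%


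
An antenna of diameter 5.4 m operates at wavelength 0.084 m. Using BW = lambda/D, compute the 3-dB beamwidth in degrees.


BW_rad = 0.084 / 5.4 = 0.015556
BW_deg = 0.89 degrees

0.89 degrees


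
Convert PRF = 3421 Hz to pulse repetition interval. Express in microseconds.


PRI = 1/3421 = 0.0002923122 s = 292.3 us

292.3 us


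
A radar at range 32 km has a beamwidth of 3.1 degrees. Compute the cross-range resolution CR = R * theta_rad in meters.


BW_rad = 0.054105207
CR = 32000 * 0.054105207 = 1731.4 m

1731.4 m


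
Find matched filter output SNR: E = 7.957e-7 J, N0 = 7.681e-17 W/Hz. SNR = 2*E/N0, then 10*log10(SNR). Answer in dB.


SNR_lin = 2 * 7.957e-7 / 7.681e-17 = 2.072e10
SNR_dB = 10*log10(2.072e10) = 103.2 dB

103.2 dB


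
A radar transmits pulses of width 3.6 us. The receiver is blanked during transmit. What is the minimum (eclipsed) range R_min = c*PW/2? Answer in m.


R_min = 3e8 * 3.6e-6 / 2 = 540.0 m

540.0 m


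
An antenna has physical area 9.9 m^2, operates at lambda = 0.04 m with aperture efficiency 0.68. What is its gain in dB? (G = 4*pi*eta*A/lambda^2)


G_linear = 4*pi*0.68*9.9/0.04^2 = 52873.0
G_dB = 10*log10(52873.0) = 47.2 dB

47.2 dB


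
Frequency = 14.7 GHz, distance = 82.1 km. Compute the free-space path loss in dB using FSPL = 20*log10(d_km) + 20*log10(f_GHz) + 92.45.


20*log10(82.1) = 38.29
20*log10(14.7) = 23.35
FSPL = 154.1 dB

154.1 dB


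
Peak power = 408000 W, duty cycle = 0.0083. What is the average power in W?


P_avg = 408000 * 0.0083 = 3386.4 W

3386.4 W


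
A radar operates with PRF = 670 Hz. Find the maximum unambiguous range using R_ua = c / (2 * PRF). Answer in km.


R_ua = 3e8 / (2 * 670) = 223880.6 m = 223.9 km

223.9 km


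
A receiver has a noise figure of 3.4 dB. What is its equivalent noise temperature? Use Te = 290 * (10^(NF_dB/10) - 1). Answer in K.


NF_lin = 10^(3.4/10) = 2.187762
Te = 290 * (2.187762 - 1) = 344.5 K

344.5 K


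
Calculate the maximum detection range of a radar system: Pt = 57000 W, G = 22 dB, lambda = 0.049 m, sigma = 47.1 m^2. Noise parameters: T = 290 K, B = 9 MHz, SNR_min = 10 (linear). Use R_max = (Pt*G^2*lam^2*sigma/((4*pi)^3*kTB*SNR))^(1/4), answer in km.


G_lin = 10^(22/10) = 158.489319
R^4 = 57000 * 158.489319^2 * 0.049^2 * 47.1 / ((4*pi)^3 * 1.38e-23 * 290 * 9000000.0 * 10)
R^4 = 2.26537e17 m^4
R_max = (2.26537e17)^(1/4) = 21816.5 m = 21.8 km

21.8 km
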